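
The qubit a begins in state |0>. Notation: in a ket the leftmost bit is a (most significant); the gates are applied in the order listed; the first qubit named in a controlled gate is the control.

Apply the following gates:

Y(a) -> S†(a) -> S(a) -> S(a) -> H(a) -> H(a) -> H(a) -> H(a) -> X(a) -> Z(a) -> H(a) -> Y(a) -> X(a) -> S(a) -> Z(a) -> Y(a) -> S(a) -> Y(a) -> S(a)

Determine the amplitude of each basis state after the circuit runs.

The final amplitudes are sqrt(2)/2 on |0>, sqrt(2)*I/2 on |1>.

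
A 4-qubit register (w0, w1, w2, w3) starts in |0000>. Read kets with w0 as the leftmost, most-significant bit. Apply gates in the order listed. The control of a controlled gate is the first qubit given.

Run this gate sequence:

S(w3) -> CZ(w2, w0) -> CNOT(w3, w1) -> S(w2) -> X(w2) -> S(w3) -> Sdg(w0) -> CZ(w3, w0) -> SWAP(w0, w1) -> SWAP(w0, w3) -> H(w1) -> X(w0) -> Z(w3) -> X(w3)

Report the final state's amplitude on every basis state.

The resulting statevector has amplitude sqrt(2)/2 on |1011>, sqrt(2)/2 on |1111>, and 0 on every other basis state.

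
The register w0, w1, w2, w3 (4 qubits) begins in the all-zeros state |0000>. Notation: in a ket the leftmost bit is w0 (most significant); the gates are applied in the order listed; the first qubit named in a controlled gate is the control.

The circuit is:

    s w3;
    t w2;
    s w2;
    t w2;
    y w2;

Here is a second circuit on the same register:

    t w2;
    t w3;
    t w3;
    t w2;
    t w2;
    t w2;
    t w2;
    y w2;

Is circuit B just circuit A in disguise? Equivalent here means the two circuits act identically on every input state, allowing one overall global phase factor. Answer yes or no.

No, they are not equivalent — no single phase factor reconciles the two unitaries.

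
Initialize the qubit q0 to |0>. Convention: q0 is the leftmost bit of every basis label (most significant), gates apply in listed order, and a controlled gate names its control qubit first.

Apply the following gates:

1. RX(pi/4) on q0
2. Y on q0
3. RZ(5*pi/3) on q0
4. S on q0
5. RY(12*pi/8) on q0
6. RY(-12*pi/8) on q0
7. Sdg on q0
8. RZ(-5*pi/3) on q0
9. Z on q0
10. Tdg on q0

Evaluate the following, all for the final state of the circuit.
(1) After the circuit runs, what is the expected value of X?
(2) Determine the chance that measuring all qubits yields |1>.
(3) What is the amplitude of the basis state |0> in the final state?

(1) The observable X averages to 1/2. Key observation: gates 3-8 undo each other exactly, leaving only the rest of the circuit to track.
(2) A full measurement returns |1> with probability sqrt(2)/4 + 1/2.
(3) The amplitude on |0> is -sqrt(2 - sqrt(2))/2.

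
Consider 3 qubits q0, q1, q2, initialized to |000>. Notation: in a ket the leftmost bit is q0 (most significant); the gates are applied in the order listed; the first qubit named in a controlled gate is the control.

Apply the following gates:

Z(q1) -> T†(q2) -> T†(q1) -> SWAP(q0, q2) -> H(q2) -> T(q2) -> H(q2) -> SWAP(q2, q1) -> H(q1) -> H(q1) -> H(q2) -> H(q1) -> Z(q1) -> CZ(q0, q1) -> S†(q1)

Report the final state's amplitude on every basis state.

After the circuit, the state carries amplitude 1/2 on |000>, 1/2 on |001>, exp(3*I*pi/4)/2 on |010>, exp(3*I*pi/4)/2 on |011>, 0 on |100>, 0 on |101>, 0 on |110>, 0 on |111>.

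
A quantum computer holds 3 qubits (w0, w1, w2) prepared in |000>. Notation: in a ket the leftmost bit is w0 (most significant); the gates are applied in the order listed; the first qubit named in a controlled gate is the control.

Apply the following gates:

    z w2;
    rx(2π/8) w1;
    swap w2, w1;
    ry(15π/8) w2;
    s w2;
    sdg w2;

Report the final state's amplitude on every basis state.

The final amplitudes are -sqrt(sqrt(2)/4 + 1/2)*cos(pi/16) + I*sqrt(1/2 - sqrt(2)/4)*sin(pi/16) on |000>, sqrt(sqrt(2)/4 + 1/2)*sin(pi/16) + I*sqrt(1/2 - sqrt(2)/4)*cos(pi/16) on |001>, and 0 on every other basis state.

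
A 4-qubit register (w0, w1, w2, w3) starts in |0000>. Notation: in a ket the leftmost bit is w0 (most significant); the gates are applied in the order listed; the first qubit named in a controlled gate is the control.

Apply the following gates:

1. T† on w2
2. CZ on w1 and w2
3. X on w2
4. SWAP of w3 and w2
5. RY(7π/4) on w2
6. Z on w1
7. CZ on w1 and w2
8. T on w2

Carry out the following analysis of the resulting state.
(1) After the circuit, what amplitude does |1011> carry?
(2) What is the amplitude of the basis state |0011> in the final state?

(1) |1011> carries amplitude 0 in the final state.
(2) |0011> carries amplitude sqrt(2 - sqrt(2))*exp(I*pi/4)/2 in the final state.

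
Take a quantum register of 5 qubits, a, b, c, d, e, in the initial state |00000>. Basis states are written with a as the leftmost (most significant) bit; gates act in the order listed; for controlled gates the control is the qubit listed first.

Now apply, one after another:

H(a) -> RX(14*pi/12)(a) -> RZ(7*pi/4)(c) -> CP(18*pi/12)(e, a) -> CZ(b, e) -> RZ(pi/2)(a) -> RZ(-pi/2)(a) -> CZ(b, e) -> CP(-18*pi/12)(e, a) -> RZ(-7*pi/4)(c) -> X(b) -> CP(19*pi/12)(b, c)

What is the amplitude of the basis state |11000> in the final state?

The amplitude on |11000> is (1 - I)*(1 - sqrt(3)*I)/4.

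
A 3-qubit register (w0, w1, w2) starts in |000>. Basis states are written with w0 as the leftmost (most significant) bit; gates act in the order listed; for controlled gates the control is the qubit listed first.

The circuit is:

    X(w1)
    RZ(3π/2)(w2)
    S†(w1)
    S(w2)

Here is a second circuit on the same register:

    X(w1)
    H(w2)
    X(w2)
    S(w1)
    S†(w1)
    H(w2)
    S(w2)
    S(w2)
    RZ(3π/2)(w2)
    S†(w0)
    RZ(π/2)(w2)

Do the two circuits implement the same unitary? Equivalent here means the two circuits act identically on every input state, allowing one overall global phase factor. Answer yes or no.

No — the two circuits implement different unitaries, even allowing a global phase.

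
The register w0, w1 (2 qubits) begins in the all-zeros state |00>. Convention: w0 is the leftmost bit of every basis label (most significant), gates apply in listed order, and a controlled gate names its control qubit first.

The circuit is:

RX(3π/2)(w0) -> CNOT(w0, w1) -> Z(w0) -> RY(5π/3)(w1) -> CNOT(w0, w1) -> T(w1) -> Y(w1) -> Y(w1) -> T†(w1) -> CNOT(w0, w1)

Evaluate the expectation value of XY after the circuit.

The observable XY averages to -1. Key observation: steps 5-10 multiply out to the identity, so the circuit reduces to the remaining gates.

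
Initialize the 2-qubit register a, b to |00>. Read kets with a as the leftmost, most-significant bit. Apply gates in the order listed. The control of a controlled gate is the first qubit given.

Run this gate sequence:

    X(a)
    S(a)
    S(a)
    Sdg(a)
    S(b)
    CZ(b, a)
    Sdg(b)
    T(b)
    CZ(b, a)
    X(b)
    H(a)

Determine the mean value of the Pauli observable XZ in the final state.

The observable XZ averages to 1. Key observation: gates 3-4 undo each other exactly, leaving only the rest of the circuit to track.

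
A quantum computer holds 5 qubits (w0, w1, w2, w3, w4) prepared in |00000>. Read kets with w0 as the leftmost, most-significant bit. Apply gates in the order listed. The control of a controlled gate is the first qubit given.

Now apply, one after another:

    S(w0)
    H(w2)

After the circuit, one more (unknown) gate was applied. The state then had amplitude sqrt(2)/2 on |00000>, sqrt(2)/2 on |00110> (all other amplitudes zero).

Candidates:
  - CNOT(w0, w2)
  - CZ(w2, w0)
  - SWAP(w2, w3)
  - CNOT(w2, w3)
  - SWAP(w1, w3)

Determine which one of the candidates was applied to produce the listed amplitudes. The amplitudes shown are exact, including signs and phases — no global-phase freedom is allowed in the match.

The unique candidate consistent with the amplitudes is CNOT(w2, w3).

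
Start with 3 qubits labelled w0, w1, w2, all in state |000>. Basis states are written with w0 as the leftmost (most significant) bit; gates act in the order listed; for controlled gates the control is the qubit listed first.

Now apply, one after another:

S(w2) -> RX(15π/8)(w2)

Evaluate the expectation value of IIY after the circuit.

The observable IIY averages to sqrt(2 - sqrt(2))/2.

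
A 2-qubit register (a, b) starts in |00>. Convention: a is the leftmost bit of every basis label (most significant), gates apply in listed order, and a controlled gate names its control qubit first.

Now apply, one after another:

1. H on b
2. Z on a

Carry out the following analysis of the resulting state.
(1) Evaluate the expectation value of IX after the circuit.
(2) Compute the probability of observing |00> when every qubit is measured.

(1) The observable IX averages to 1.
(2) Outcome |00> occurs with probability 1/2.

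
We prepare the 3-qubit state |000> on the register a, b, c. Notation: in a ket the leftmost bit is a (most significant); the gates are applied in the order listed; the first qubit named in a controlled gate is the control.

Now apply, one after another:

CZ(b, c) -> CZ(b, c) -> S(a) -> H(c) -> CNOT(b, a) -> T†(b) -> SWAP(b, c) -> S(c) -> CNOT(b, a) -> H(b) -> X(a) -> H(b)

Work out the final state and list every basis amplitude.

The resulting statevector has amplitude sqrt(2)/2 on |010>, sqrt(2)/2 on |100>, and 0 on every other basis state. Key observation: steps 1-2 multiply out to the identity, so the circuit reduces to the remaining gates.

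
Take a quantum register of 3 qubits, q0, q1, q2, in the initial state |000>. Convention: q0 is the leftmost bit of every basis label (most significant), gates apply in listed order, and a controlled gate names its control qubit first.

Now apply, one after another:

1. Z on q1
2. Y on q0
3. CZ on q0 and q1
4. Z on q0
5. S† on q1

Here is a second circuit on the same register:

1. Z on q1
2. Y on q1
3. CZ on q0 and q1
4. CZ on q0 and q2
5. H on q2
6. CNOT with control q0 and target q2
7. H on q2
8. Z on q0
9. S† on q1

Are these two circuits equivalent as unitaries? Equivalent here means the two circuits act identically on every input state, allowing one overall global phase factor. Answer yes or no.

No — the two circuits implement different unitaries, even allowing a global phase.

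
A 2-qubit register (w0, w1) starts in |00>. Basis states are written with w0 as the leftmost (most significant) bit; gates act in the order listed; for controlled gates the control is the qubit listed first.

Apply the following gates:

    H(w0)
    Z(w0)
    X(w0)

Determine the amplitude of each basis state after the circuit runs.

After the circuit, the state carries amplitude -sqrt(2)/2 on |00>, 0 on |01>, sqrt(2)/2 on |10>, 0 on |11>.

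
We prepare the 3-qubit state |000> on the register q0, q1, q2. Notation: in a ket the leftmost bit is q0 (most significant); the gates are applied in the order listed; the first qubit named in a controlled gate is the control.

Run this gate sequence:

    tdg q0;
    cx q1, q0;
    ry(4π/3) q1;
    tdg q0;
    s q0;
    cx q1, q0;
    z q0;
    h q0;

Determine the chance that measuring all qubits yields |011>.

A full measurement returns |011> with probability 0.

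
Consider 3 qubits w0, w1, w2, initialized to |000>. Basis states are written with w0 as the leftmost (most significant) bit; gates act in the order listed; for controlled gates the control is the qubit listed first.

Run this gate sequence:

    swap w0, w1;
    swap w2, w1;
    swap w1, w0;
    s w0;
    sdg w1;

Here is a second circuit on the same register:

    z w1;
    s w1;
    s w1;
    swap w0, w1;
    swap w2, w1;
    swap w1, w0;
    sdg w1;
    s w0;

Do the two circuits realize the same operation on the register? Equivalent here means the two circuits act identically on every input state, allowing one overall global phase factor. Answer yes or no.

Yes, they are equivalent — the unitaries differ by at most a global phase.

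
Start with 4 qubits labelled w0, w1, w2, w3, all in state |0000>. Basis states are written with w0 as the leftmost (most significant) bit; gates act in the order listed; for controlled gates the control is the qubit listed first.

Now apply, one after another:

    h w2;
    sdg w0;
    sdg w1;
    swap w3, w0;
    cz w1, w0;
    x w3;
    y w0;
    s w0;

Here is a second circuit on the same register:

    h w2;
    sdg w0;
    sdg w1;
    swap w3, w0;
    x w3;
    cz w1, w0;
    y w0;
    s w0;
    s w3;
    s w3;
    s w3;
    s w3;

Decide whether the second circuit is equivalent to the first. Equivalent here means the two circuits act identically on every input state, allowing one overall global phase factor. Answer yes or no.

Yes: on every input state the two circuits agree up to one overall phase factor.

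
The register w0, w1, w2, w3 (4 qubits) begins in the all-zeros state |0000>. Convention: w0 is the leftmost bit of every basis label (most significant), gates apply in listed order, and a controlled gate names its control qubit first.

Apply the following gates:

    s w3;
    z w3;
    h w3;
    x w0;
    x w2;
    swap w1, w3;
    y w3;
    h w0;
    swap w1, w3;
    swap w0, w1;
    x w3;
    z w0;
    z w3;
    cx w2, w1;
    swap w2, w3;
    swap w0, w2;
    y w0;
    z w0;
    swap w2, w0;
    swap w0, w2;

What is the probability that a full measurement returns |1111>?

A full measurement returns |1111> with probability 1/4.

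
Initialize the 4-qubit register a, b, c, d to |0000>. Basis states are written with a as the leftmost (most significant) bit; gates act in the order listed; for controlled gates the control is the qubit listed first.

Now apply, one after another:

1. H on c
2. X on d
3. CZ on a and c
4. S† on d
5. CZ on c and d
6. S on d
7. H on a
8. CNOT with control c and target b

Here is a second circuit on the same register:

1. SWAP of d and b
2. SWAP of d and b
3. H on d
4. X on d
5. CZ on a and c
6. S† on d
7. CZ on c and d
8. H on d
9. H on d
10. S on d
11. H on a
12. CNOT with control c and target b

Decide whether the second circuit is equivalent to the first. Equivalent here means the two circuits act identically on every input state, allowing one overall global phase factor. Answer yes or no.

No — the two circuits implement different unitaries, even allowing a global phase.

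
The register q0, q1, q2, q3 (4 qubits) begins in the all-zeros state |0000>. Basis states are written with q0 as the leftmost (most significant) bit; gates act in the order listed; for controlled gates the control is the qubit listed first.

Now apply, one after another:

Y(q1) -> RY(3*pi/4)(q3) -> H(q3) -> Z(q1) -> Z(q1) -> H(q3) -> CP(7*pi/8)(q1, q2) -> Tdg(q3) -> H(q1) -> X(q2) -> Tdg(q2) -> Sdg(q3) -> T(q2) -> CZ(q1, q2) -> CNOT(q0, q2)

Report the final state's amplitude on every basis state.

The final amplitudes are I*sqrt(4 - 2*sqrt(2))/4 on |0010>, -sqrt(2*sqrt(2) + 4)*exp(3*I*pi/4)/4 on |0011>, I*sqrt(4 - 2*sqrt(2))/4 on |0110>, -sqrt(2*sqrt(2) + 4)*exp(3*I*pi/4)/4 on |0111>, and 0 on every other basis state. Key observation: gates 3-6 undo each other exactly, leaving only the rest of the circuit to track.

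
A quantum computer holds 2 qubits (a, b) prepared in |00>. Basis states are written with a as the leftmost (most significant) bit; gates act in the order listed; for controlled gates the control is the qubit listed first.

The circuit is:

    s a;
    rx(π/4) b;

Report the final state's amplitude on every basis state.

After the circuit, the state carries amplitude sqrt(sqrt(2) + 2)/2 on |00>, -I*sqrt(2 - sqrt(2))/2 on |01>, 0 on |10>, 0 on |11>.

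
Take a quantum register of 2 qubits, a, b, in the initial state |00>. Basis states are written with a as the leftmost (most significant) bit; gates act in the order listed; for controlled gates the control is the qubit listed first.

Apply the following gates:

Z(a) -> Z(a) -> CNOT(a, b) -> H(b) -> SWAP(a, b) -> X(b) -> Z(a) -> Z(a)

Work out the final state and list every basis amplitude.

After the circuit, the state carries amplitude 0 on |00>, sqrt(2)/2 on |01>, 0 on |10>, sqrt(2)/2 on |11>.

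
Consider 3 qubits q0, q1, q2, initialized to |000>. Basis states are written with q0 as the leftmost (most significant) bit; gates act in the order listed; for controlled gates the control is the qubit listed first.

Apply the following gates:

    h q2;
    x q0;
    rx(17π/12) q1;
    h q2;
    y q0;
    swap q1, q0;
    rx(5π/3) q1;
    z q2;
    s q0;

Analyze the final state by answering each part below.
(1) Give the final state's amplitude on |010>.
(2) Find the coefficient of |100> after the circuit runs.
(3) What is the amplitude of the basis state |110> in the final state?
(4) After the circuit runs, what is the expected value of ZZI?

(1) |010> carries amplitude -sqrt(2 - sqrt(2))/8 + sqrt(3*sqrt(2) + 6)/8 in the final state.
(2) The amplitude on |100> is 3*I*sqrt(2 - sqrt(2))/8 + I*sqrt(3*sqrt(2) + 6)/8.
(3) The amplitude on |110> is -sqrt(sqrt(2) + 2)/8 - sqrt(6 - 3*sqrt(2))/8.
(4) In the final state, ZZI has expectation -sqrt(6)/8 + sqrt(2)/8.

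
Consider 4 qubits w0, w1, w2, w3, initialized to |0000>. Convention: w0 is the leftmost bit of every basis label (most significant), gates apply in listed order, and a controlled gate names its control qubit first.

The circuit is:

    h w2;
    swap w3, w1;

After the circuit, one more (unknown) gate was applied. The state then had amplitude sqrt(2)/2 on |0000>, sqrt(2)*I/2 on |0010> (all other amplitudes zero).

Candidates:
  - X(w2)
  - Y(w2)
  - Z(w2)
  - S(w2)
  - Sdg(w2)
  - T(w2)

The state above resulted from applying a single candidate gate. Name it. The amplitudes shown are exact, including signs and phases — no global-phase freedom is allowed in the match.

It was S(w2) that produced the state shown.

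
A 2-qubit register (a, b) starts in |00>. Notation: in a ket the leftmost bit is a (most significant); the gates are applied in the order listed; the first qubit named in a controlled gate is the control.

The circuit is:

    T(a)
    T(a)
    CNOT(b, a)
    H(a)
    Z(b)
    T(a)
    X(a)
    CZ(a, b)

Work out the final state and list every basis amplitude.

After the circuit, the state carries amplitude sqrt(2)*exp(I*pi/4)/2 on |00>, 0 on |01>, sqrt(2)/2 on |10>, 0 on |11>.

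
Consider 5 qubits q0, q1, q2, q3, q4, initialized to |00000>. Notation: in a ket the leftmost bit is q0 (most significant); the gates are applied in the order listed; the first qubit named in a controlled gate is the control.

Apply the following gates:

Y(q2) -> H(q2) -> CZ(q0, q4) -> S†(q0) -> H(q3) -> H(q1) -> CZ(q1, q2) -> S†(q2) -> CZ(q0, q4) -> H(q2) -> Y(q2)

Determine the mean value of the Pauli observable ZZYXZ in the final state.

The expectation value of ZZYXZ is -1.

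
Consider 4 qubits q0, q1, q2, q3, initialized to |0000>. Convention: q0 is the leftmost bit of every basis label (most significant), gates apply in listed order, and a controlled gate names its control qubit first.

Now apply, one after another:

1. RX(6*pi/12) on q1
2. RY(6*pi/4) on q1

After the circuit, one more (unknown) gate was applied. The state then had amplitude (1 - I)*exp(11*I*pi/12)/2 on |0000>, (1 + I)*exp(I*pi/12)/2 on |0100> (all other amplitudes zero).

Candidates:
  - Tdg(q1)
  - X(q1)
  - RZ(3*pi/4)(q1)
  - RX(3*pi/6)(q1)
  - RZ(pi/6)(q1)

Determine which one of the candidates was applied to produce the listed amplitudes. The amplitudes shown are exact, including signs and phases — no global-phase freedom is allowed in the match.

The applied gate was RZ(pi/6)(q1).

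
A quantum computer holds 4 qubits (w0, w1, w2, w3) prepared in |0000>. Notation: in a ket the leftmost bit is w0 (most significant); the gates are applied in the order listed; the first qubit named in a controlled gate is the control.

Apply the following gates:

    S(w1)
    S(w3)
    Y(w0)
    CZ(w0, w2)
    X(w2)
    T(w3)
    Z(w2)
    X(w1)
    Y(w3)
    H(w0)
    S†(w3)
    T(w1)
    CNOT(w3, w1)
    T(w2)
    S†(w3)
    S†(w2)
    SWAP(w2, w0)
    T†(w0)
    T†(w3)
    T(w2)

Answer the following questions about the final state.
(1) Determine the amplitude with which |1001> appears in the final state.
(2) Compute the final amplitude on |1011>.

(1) |1001> carries amplitude sqrt(2)*I/2 in the final state.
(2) The amplitude on |1011> is -sqrt(2)*exp(3*I*pi/4)/2.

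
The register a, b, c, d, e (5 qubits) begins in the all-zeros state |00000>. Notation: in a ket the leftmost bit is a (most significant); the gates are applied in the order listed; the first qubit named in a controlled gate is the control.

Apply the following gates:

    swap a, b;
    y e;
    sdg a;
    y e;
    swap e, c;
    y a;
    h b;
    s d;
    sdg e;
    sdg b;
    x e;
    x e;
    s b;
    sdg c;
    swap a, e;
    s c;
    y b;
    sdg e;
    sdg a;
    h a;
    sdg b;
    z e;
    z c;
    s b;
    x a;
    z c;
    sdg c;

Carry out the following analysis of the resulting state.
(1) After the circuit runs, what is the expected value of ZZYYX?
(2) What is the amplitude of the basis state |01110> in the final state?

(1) The expectation value of ZZYYX is 0. Key observation: the block from step 10 through step 13 cancels to the identity and can be dropped.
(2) The final state's coefficient on |01110> equals 0.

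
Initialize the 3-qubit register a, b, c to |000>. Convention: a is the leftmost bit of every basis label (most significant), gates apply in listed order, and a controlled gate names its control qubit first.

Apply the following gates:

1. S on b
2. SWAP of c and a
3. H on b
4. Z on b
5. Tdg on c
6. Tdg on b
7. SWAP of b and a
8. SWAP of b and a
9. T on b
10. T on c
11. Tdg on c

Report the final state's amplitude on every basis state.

The resulting statevector has amplitude sqrt(2)/2 on |000>, -sqrt(2)/2 on |010>, and 0 on every other basis state. Key observation: gates 5-10 undo each other exactly, leaving only the rest of the circuit to track.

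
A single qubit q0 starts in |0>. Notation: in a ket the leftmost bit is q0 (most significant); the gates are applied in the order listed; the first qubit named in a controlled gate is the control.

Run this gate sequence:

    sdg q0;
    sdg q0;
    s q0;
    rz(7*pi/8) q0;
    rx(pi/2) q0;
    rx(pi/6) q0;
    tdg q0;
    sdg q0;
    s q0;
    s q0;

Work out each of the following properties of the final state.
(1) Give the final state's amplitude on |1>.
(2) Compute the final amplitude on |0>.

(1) The final state's coefficient on |1> equals -sqrt(3)*exp(5*I*pi/16)/2.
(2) The amplitude on |0> is -exp(9*I*pi/16)/2.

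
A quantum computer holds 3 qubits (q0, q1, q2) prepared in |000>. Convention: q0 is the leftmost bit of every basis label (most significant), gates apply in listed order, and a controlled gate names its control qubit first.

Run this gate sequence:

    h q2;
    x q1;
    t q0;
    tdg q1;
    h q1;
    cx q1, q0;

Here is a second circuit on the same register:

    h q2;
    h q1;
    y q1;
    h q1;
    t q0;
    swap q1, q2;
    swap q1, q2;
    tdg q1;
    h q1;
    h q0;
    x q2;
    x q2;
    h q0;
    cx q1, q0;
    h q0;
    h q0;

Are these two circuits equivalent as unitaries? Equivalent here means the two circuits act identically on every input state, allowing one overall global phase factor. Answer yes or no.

No: there is an input state on which the two circuits produce genuinely different outputs (not merely differing by a phase).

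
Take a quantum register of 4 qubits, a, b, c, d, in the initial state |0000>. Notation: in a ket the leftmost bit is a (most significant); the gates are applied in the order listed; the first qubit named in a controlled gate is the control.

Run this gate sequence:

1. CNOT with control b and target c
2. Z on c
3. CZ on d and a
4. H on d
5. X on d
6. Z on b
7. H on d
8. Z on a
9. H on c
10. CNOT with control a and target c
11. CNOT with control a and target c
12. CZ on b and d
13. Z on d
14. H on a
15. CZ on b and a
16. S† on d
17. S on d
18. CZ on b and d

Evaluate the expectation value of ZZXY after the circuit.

In the final state, ZZXY has expectation 0.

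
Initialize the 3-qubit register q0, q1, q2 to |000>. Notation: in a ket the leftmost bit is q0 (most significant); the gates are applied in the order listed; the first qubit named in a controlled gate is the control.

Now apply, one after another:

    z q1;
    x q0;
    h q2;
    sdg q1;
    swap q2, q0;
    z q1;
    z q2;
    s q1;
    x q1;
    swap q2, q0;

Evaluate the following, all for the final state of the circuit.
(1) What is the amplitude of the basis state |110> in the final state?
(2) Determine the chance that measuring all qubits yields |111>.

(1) The final state's coefficient on |110> equals -sqrt(2)/2.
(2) The probability of measuring |111> is 1/2.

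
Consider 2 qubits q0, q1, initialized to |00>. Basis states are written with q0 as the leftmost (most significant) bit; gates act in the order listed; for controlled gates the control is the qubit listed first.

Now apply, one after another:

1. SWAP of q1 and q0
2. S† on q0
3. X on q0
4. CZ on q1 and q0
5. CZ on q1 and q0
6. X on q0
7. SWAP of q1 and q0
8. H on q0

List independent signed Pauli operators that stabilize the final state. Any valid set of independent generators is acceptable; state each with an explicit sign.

The stabilizer group can be generated by +XI, +IZ, among other valid generating sets. Key observation: steps 3-6 multiply out to the identity, so the circuit reduces to the remaining gates.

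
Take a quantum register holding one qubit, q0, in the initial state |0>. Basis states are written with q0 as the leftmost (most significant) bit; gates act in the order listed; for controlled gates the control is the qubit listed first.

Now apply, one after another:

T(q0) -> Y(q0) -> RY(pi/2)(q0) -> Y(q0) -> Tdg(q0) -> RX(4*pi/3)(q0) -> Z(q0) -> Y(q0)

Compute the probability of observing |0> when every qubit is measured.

A full measurement returns |0> with probability 1/2 - sqrt(6)/8.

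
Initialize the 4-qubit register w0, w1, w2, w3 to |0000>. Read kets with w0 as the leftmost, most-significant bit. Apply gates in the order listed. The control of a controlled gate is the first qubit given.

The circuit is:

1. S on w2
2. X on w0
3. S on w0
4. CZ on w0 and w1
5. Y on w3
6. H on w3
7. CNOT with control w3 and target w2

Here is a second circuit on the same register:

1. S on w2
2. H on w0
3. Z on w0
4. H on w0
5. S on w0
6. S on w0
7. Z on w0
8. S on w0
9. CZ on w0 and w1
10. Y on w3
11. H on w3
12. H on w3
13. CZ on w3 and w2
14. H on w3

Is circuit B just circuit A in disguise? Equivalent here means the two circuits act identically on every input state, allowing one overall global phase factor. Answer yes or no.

No — the two circuits implement different unitaries, even allowing a global phase.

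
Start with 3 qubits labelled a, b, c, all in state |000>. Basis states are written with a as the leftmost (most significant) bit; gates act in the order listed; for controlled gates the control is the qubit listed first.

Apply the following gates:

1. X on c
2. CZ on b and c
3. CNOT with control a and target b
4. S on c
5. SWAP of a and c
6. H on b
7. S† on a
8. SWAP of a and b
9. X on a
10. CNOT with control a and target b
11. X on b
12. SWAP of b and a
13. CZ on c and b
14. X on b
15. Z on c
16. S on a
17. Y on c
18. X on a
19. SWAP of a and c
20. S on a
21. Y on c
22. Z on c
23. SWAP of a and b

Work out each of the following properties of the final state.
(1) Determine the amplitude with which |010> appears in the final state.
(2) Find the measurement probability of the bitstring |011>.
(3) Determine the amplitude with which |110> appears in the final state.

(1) |010> carries amplitude 0 in the final state.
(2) A full measurement returns |011> with probability 1/2.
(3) |110> carries amplitude sqrt(2)*I/2 in the final state.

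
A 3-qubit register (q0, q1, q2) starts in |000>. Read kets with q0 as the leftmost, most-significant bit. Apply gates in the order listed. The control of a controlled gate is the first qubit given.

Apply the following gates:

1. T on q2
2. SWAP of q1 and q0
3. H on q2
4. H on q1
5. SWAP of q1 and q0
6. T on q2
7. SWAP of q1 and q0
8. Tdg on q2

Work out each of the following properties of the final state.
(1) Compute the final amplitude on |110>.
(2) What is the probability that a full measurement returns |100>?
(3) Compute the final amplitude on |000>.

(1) |110> carries amplitude 0 in the final state.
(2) The probability of measuring |100> is 0.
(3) |000> carries amplitude 1/2 in the final state.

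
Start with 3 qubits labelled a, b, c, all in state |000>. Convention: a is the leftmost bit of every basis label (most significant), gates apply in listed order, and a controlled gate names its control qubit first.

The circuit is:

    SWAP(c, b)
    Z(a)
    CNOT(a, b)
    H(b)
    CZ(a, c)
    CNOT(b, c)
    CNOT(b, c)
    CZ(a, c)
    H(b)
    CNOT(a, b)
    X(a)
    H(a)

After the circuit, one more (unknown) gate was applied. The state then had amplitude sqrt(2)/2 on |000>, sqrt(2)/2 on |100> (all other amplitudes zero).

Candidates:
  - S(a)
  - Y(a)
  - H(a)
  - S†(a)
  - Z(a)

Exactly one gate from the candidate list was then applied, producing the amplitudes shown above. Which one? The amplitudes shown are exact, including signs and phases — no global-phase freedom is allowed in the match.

The unique candidate consistent with the amplitudes is Z(a).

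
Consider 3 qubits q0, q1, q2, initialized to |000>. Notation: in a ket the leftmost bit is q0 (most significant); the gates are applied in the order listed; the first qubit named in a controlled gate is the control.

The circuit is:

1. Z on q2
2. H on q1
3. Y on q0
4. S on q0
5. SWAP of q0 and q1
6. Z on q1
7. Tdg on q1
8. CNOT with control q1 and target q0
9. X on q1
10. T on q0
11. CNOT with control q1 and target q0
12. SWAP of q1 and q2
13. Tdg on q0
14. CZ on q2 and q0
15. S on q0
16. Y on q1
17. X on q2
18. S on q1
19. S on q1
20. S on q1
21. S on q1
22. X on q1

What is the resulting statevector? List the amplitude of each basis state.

After the circuit, the state carries amplitude sqrt(2)*exp(I*pi/4)/2 on |001>, sqrt(2)*exp(3*I*pi/4)/2 on |101>, and 0 on every other basis state. Key observation: steps 18-21 multiply out to the identity, so the circuit reduces to the remaining gates.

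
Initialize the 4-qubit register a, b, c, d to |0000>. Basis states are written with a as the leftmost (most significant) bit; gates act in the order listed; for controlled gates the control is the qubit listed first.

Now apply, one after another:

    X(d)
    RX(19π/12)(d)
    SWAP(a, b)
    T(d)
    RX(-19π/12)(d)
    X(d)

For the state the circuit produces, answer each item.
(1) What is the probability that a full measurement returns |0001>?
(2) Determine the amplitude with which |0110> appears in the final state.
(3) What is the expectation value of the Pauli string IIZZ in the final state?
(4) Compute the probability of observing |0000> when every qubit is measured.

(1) A full measurement returns |0001> with probability -sqrt(2)/8 - sqrt(6)/16 + sqrt(3)/8 + 1/4.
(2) The final state's coefficient on |0110> equals 0.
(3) The expectation value of IIZZ is -sqrt(3)/4 + sqrt(6)/8 + sqrt(2)/4 + 1/2.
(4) The probability of measuring |0000> is -sqrt(3)/8 + sqrt(6)/16 + sqrt(2)/8 + 3/4.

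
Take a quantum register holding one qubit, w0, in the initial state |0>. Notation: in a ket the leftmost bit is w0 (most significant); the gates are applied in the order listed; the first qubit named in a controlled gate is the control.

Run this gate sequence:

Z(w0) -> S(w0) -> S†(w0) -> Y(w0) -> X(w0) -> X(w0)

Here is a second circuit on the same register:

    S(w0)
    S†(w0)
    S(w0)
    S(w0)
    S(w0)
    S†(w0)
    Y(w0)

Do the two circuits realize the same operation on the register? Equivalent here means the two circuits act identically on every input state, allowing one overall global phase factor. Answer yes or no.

Yes, they are equivalent — the unitaries differ by at most a global phase.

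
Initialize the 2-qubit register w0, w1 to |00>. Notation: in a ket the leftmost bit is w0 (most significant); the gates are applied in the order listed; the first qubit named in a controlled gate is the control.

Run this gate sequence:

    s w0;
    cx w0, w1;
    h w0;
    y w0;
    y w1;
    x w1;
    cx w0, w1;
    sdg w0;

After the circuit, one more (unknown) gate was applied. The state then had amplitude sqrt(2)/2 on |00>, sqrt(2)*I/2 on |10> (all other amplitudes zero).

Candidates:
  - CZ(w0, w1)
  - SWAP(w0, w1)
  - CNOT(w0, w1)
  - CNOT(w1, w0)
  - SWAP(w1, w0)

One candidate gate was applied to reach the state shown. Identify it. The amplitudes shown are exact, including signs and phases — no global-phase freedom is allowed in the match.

The unique candidate consistent with the amplitudes is CNOT(w0, w1).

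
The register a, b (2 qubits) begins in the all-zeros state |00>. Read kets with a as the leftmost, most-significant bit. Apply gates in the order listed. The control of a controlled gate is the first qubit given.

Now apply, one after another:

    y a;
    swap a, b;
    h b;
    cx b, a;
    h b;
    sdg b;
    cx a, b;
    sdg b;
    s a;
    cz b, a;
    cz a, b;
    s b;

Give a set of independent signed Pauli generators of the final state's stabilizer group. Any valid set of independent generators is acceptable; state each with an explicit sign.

The stabilizer group can be generated by +XI, -IY, among other valid generating sets.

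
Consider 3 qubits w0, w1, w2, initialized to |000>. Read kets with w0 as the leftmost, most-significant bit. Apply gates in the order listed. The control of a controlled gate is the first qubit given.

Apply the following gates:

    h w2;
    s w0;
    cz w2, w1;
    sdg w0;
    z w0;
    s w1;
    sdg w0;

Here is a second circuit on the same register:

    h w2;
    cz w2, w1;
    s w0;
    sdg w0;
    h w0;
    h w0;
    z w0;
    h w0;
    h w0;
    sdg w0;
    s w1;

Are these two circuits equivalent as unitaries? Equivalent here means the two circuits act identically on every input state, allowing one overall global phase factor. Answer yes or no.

Yes — the two circuits implement the same unitary up to a global phase.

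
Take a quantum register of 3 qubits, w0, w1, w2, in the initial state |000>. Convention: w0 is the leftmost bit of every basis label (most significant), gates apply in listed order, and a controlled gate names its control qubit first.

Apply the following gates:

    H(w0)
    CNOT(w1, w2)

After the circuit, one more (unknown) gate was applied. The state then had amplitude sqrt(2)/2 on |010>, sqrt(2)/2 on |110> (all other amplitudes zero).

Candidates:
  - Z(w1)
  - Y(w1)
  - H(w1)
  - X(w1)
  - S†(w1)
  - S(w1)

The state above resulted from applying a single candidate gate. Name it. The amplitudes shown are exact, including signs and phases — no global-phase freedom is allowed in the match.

The applied gate was X(w1).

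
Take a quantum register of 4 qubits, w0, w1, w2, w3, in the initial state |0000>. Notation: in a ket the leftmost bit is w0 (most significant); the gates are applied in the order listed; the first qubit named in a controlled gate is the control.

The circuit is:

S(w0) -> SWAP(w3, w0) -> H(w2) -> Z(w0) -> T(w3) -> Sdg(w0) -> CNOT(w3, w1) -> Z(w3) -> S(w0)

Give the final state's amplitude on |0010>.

|0010> carries amplitude sqrt(2)/2 in the final state.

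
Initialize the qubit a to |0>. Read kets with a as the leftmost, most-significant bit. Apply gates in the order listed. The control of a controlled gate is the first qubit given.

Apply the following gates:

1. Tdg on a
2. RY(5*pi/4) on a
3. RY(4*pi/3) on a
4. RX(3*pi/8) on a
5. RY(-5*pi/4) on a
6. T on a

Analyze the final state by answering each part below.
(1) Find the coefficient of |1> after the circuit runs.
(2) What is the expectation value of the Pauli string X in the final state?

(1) The final state's coefficient on |1> equals -sqrt(3)*I*sqrt(1/2 - sqrt(2)/4)*sqrt(sqrt(2)/4 + 1/2)*exp(I*pi/4)*sin(3*pi/16) - sqrt(2)*I*exp(I*pi/4)*sin(3*pi/16)/4 + sqrt(3)*exp(I*pi/4)*cos(3*pi/16)/2.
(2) In the final state, X has expectation -sqrt(3)*exp(I*pi/4)*cos(3*pi/16)**2/4 - sqrt(3)*I*sqrt(1/2 - sqrt(2)/4)*sqrt(sqrt(2)/4 + 1/2)*exp(-I*pi/4)*sin(3*pi/16)*cos(3*pi/16) - sqrt(2)*I*exp(I*pi/4)*sin(3*pi/16)*cos(3*pi/16)/4 - sqrt(2)*sqrt(1/2 - sqrt(2)/4)*sqrt(sqrt(2)/4 + 1/2)*exp(I*pi/4)*sin(3*pi/16)**2/2 - sqrt(2)*sqrt(1/2 - sqrt(2)/4)*sqrt(sqrt(2)/4 + 1/2)*exp(-I*pi/4)*sin(3*pi/16)**2/2 + sqrt(2)*I*exp(-I*pi/4)*sin(3*pi/16)*cos(3*pi/16)/4 + sqrt(3)*I*sqrt(1/2 - sqrt(2)/4)*sqrt(sqrt(2)/4 + 1/2)*exp(I*pi/4)*sin(3*pi/16)*cos(3*pi/16) - sqrt(3)*exp(-I*pi/4)*cos(3*pi/16)**2/4.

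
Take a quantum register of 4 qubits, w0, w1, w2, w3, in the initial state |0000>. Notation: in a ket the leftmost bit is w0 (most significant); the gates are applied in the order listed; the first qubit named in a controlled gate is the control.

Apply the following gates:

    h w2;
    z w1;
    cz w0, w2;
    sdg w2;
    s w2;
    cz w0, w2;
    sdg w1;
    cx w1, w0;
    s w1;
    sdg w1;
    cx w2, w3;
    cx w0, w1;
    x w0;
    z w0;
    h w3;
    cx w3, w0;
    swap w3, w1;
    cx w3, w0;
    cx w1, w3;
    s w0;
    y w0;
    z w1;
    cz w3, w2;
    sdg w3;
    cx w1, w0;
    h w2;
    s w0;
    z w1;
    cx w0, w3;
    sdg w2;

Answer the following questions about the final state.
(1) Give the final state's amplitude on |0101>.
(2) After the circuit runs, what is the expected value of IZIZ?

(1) |0101> carries amplitude -sqrt(2)/2 in the final state. Key observation: the block from step 3 through step 6 cancels to the identity and can be dropped.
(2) The expectation value of IZIZ is 1.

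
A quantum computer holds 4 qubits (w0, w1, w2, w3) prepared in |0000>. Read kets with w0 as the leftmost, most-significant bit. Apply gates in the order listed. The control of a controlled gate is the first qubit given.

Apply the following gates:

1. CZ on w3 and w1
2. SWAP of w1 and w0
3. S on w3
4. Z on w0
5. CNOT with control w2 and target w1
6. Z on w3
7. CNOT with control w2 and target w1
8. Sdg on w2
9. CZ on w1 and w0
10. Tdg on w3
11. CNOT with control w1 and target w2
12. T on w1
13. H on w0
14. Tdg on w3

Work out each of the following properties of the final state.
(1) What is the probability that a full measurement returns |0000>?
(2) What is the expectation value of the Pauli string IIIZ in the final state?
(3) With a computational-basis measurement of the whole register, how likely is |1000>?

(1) Outcome |0000> occurs with probability 1/2.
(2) The observable IIIZ averages to 1.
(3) A full measurement returns |1000> with probability 1/2.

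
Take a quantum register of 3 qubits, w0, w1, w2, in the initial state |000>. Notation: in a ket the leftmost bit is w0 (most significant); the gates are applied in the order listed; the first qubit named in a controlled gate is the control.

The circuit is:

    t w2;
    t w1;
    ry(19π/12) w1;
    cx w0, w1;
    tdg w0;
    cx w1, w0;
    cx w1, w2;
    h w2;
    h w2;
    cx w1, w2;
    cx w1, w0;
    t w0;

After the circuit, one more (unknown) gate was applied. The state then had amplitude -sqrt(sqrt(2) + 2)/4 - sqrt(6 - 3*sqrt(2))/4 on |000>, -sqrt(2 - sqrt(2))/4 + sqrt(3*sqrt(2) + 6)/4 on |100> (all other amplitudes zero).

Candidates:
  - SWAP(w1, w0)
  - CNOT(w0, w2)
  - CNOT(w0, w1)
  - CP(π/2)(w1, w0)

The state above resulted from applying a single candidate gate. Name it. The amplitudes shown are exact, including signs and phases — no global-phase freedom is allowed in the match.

It was SWAP(w1, w0) that produced the state shown. Key observation: gates 5-12 undo each other exactly, leaving only the rest of the circuit to track.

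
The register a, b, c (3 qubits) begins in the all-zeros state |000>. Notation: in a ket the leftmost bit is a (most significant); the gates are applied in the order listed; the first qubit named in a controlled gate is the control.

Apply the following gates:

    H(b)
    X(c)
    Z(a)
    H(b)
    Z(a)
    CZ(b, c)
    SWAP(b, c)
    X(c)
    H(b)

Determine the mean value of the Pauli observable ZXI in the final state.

The observable ZXI averages to -1.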